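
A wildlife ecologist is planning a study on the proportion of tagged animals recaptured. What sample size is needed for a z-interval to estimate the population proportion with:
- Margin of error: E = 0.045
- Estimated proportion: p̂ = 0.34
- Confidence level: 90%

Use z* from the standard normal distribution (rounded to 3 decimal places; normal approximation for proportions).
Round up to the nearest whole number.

Using z* for proportion z-interval (normal approximation).

For 90% confidence, z* = 1.645 (from standard normal table)

Sample size formula for proportion z-interval: n = z*²p̂(1-p̂)/E²

n = 1.645² × 0.34 × 0.66 / 0.045²
  = 2.706025 × 0.2244 / 0.002025
  = 299.8677

Round up to the nearest whole number: n = 300

300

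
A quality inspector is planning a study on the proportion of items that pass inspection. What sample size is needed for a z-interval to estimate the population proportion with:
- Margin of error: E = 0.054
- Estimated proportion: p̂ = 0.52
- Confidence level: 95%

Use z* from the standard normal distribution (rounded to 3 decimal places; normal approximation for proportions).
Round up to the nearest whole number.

Using z* for proportion z-interval (normal approximation).

For 95% confidence, z* = 1.96 (from standard normal table)

Sample size formula for proportion z-interval: n = z*²p̂(1-p̂)/E²

n = 1.96² × 0.52 × 0.48 / 0.054²
  = 3.8416 × 0.2496 / 0.002916
  = 328.8283

Round up to the nearest whole number: n = 329

329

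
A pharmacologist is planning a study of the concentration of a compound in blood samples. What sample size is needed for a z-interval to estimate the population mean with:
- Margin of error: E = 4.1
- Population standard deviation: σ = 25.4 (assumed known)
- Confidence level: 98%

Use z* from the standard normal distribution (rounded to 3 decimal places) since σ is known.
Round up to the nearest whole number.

Using z* since population σ is known (z-interval formula).

For 98% confidence, z* = 2.326 (from standard normal table)

Sample size formula for z-interval: n = (z*σ/E)²

n = (2.326 × 25.4 / 4.1)²
  = (14.409854)²
  = 207.6439

Round up to the nearest whole number: n = 208

208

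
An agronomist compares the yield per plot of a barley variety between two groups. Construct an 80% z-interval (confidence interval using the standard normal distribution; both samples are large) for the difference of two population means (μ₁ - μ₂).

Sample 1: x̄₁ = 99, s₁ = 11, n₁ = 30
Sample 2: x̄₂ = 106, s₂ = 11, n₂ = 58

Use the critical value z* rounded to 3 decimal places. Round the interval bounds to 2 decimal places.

Both samples are large (n₁ = 30 ≥ 30, n₂ = 58 ≥ 30), so a z-interval for the difference of means applies.

Point estimate: x̄₁ - x̄₂ = 99 - 106 = -7

Standard error: SE = √(s₁²/n₁ + s₂²/n₂)
= √(11²/30 + 11²/58)
= √(4.033333 + 2.086207)
= 2.473770

For 80% confidence, z* = 1.282 (from standard normal table)
Margin of error: E = z* × SE = 1.282 × 2.473770 = 3.1714

Z-interval: (x̄₁ - x̄₂) ± E = -7 ± 3.1714 = (-10.1714, -3.8286)

Rounded to 2 decimal places:

(-10.17, -3.83)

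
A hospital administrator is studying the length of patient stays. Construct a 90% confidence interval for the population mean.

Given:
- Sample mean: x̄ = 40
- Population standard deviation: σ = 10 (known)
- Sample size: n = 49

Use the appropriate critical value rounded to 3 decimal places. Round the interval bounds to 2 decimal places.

The population standard deviation σ is known, so use a z-interval (standard normal critical value).

For 90% confidence, z* = 1.645 (from standard normal table)

Standard error: SE = σ/√n = 10/√49 = 1.428571

Margin of error: E = z* × SE = 1.645 × 1.428571 = 2.3500

Z-interval: x̄ ± E = 40 ± 2.3500 = (37.6500, 42.3500)

Rounded to 2 decimal places:

(37.65, 42.35)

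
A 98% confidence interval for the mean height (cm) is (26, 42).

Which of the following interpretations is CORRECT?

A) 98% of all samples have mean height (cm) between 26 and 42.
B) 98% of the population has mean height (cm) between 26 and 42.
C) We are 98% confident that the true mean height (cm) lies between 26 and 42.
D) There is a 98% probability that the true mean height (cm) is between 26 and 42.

A confidence interval represents our confidence in the procedure, not a probability statement about the parameter.

Key concept: If we repeated this sampling process many times and computed a 98% CI each time, about 98% of those intervals would contain the true population parameter.

For this specific interval (26, 42):
- Midpoint (point estimate): 34
- Margin of error: 8

The correct interpretation is the one stating confidence that the true parameter lies in the interval — option C.

C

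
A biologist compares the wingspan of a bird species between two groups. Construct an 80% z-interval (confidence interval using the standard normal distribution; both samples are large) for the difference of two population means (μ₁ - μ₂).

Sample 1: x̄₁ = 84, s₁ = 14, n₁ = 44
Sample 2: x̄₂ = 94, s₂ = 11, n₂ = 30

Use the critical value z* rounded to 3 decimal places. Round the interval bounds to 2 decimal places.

Both samples are large (n₁ = 44 ≥ 30, n₂ = 30 ≥ 30), so a z-interval for the difference of means applies.

Point estimate: x̄₁ - x̄₂ = 84 - 94 = -10

Standard error: SE = √(s₁²/n₁ + s₂²/n₂)
= √(14²/44 + 11²/30)
= √(4.4545455 + 4.0333333)
= 2.9133964

For 80% confidence, z* = 1.282 (from standard normal table)
Margin of error: E = z* × SE = 1.282 × 2.9133964 = 3.73497

Z-interval: (x̄₁ - x̄₂) ± E = -10 ± 3.73497 = (-13.73497, -6.26503)

Rounded to 2 decimal places:

(-13.73, -6.27)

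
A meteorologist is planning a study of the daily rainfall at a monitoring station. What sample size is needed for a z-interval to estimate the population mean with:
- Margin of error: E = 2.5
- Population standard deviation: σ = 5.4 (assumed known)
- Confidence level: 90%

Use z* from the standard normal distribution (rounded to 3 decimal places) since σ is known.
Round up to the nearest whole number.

Using z* since population σ is known (z-interval formula).

For 90% confidence, z* = 1.645 (from standard normal table)

Sample size formula for z-interval: n = (z*σ/E)²

n = (1.645 × 5.4 / 2.5)²
  = (3.553200)²
  = 12.6252

Round up to the nearest whole number: n = 13

13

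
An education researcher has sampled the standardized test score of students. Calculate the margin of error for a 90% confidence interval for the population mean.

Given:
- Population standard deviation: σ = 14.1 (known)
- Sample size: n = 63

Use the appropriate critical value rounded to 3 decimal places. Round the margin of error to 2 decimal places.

The population standard deviation σ is known, so use the z-interval margin of error formula.

For 90% confidence, z* = 1.645 (from standard normal table)

Margin of error formula for z-interval: E = z* × σ/√n

E = 1.645 × 14.1/√63
  = 1.645 × 1.776433
  = 2.9222

Rounded to 2 decimal places:

2.92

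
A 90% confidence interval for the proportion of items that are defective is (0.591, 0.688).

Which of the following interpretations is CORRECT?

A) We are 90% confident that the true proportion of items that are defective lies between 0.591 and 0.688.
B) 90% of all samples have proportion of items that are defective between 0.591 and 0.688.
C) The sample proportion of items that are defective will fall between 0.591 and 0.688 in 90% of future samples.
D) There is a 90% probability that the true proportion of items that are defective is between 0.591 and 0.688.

A confidence interval represents our confidence in the procedure, not a probability statement about the parameter.

Key concept: If we repeated this sampling process many times and computed a 90% CI each time, about 90% of those intervals would contain the true population parameter.

For this specific interval (0.591, 0.688):
- Midpoint (point estimate): 0.6395
- Margin of error: 0.0485

The correct interpretation is the one stating confidence that the true parameter lies in the interval — option A.

A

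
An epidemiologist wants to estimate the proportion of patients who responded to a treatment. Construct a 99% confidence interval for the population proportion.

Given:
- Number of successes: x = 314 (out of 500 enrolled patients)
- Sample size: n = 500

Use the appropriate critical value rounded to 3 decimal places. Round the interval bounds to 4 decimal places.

Sample proportion: p̂ = 314/500 = 0.628000

Check conditions for normal approximation:
  np̂ = 314 ≥ 10 ✓
  n(1-p̂) = 186 ≥ 10 ✓

The sample is large enough, so use a z-interval (normal approximation) for the proportion.

For 99% confidence, z* = 2.576 (from standard normal table)

Standard error: SE = √(p̂(1-p̂)/n) = √(0.628000×0.372000/500) = 0.02161555

Margin of error: E = z* × SE = 2.576 × 0.02161555 = 0.055682

Z-interval: p̂ ± E = 0.628000 ± 0.055682 = (0.572318, 0.683682)

Rounded to 4 decimal places:

(0.5723, 0.6837)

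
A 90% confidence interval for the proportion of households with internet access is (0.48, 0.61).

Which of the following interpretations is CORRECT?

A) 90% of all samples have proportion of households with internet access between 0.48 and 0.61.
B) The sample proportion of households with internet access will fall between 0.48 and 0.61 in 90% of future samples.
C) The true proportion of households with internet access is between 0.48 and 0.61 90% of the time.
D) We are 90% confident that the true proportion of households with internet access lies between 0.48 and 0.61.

A confidence interval represents our confidence in the procedure, not a probability statement about the parameter.

Key concept: If we repeated this sampling process many times and computed a 90% CI each time, about 90% of those intervals would contain the true population parameter.

For this specific interval (0.48, 0.61):
- Midpoint (point estimate): 0.545
- Margin of error: 0.065

The correct interpretation is the one stating confidence that the true parameter lies in the interval — option D.

D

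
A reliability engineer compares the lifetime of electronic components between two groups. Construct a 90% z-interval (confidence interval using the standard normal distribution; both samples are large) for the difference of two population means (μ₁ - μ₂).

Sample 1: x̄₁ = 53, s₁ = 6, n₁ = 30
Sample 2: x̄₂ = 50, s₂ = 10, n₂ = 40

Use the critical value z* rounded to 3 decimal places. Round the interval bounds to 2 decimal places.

Both samples are large (n₁ = 30 ≥ 30, n₂ = 40 ≥ 30), so a z-interval for the difference of means applies.

Point estimate: x̄₁ - x̄₂ = 53 - 50 = 3

Standard error: SE = √(s₁²/n₁ + s₂²/n₂)
= √(6²/30 + 10²/40)
= √(1.200000 + 2.500000)
= 1.923538

For 90% confidence, z* = 1.645 (from standard normal table)
Margin of error: E = z* × SE = 1.645 × 1.923538 = 3.1642

Z-interval: (x̄₁ - x̄₂) ± E = 3 ± 3.1642 = (-0.1642, 6.1642)

Rounded to 2 decimal places:

(-0.16, 6.16)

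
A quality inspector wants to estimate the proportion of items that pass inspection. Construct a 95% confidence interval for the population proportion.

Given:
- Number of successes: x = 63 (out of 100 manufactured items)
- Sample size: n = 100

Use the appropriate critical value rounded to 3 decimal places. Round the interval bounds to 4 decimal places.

Sample proportion: p̂ = 63/100 = 0.630000

Check conditions for normal approximation:
  np̂ = 63 ≥ 10 ✓
  n(1-p̂) = 37 ≥ 10 ✓

The sample is large enough, so use a z-interval (normal approximation) for the proportion.

For 95% confidence, z* = 1.96 (from standard normal table)

Standard error: SE = √(p̂(1-p̂)/n) = √(0.630000×0.370000/100) = 0.04828043

Margin of error: E = z* × SE = 1.96 × 0.04828043 = 0.094630

Z-interval: p̂ ± E = 0.630000 ± 0.094630 = (0.535370, 0.724630)

Rounded to 4 decimal places:

(0.5354, 0.7246)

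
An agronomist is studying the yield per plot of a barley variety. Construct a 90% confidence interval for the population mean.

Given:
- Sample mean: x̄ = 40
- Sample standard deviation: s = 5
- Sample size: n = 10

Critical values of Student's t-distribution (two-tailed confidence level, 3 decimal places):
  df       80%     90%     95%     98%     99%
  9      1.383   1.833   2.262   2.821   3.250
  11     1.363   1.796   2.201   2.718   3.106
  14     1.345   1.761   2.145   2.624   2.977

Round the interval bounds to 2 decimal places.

The population standard deviation σ is unknown (only the sample standard deviation s is given), so use a t-interval with df = n - 1 = 10 - 1 = 9.

For 90% confidence with df = 9, t* = 1.833 (from t-table)

Standard error: SE = s/√n = 5/√10 = 1.581139

Margin of error: E = t* × SE = 1.833 × 1.581139 = 2.8982

T-interval: x̄ ± E = 40 ± 2.8982 = (37.1018, 42.8982)

Rounded to 2 decimal places:

(37.10, 42.90)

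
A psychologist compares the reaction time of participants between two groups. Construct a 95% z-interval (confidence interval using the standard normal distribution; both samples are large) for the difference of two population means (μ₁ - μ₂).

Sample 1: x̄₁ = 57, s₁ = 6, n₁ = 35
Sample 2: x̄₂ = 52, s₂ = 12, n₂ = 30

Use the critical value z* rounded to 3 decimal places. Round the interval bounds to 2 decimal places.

Both samples are large (n₁ = 35 ≥ 30, n₂ = 30 ≥ 30), so a z-interval for the difference of means applies.

Point estimate: x̄₁ - x̄₂ = 57 - 52 = 5

Standard error: SE = √(s₁²/n₁ + s₂²/n₂)
= √(6²/35 + 12²/30)
= √(1.028571 + 4.800000)
= 2.414243

For 95% confidence, z* = 1.96 (from standard normal table)
Margin of error: E = z* × SE = 1.96 × 2.414243 = 4.7319

Z-interval: (x̄₁ - x̄₂) ± E = 5 ± 4.7319 = (0.2681, 9.7319)

Rounded to 2 decimal places:

(0.27, 9.73)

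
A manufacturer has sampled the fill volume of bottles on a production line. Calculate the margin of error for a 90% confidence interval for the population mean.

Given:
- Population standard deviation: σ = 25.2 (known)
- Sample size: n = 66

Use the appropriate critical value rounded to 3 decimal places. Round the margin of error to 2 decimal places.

The population standard deviation σ is known, so use the z-interval margin of error formula.

For 90% confidence, z* = 1.645 (from standard normal table)

Margin of error formula for z-interval: E = z* × σ/√n

E = 1.645 × 25.2/√66
  = 1.645 × 3.101906
  = 5.1026

Rounded to 2 decimal places:

5.10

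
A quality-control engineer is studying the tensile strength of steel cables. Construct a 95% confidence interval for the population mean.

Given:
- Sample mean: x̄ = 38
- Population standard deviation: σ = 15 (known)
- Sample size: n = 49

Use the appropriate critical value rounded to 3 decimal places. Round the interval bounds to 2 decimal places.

The population standard deviation σ is known, so use a z-interval (standard normal critical value).

For 95% confidence, z* = 1.96 (from standard normal table)

Standard error: SE = σ/√n = 15/√49 = 2.142857

Margin of error: E = z* × SE = 1.96 × 2.142857 = 4.2000

Z-interval: x̄ ± E = 38 ± 4.2000 = (33.8000, 42.2000)

Rounded to 2 decimal places:

(33.80, 42.20)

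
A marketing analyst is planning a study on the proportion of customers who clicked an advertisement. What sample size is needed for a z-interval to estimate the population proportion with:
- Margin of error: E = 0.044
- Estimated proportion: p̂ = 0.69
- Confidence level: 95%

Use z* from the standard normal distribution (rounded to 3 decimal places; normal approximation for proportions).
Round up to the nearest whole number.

Using z* for proportion z-interval (normal approximation).

For 95% confidence, z* = 1.96 (from standard normal table)

Sample size formula for proportion z-interval: n = z*²p̂(1-p̂)/E²

n = 1.96² × 0.69 × 0.31 / 0.044²
  = 3.8416 × 0.2139 / 0.001936
  = 424.4412

Round up to the nearest whole number: n = 425

425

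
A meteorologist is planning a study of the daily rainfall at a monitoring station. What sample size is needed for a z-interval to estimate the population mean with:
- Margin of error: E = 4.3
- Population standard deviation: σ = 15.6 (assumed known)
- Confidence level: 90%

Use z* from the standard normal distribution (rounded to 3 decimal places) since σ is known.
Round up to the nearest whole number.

Using z* since population σ is known (z-interval formula).

For 90% confidence, z* = 1.645 (from standard normal table)

Sample size formula for z-interval: n = (z*σ/E)²

n = (1.645 × 15.6 / 4.3)²
  = (5.967907)²
  = 35.6159

Round up to the nearest whole number: n = 36

36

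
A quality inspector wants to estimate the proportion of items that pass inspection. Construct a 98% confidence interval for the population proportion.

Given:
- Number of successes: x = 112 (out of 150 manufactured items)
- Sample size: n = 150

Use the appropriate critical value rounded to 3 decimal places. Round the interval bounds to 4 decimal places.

Sample proportion: p̂ = 112/150 = 0.746667

Check conditions for normal approximation:
  np̂ = 112 ≥ 10 ✓
  n(1-p̂) = 38 ≥ 10 ✓

The sample is large enough, so use a z-interval (normal approximation) for the proportion.

For 98% confidence, z* = 2.326 (from standard normal table)

Standard error: SE = √(p̂(1-p̂)/n) = √(0.746667×0.253333/150) = 0.03551108

Margin of error: E = z* × SE = 2.326 × 0.03551108 = 0.082599

Z-interval: p̂ ± E = 0.746667 ± 0.082599 = (0.664068, 0.829265)

Rounded to 4 decimal places:

(0.6641, 0.8293)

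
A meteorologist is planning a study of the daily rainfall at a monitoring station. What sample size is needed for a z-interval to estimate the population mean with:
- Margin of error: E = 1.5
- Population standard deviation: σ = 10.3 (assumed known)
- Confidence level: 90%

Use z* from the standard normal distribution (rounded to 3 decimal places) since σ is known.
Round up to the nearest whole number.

Using z* since population σ is known (z-interval formula).

For 90% confidence, z* = 1.645 (from standard normal table)

Sample size formula for z-interval: n = (z*σ/E)²

n = (1.645 × 10.3 / 1.5)²
  = (11.295667)²
  = 127.5921

Round up to the nearest whole number: n = 128

128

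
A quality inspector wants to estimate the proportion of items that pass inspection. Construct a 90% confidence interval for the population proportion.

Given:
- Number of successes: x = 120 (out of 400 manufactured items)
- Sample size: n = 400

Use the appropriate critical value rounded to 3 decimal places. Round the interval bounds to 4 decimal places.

Sample proportion: p̂ = 120/400 = 0.300000

Check conditions for normal approximation:
  np̂ = 120 ≥ 10 ✓
  n(1-p̂) = 280 ≥ 10 ✓

The sample is large enough, so use a z-interval (normal approximation) for the proportion.

For 90% confidence, z* = 1.645 (from standard normal table)

Standard error: SE = √(p̂(1-p̂)/n) = √(0.300000×0.700000/400) = 0.02291288

Margin of error: E = z* × SE = 1.645 × 0.02291288 = 0.037692

Z-interval: p̂ ± E = 0.300000 ± 0.037692 = (0.262308, 0.337692)

Rounded to 4 decimal places:

(0.2623, 0.3377)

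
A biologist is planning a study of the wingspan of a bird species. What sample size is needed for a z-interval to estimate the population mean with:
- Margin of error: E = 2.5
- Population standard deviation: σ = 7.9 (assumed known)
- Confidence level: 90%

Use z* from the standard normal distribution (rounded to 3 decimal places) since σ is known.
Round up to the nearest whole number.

Using z* since population σ is known (z-interval formula).

For 90% confidence, z* = 1.645 (from standard normal table)

Sample size formula for z-interval: n = (z*σ/E)²

n = (1.645 × 7.9 / 2.5)²
  = (5.198200)²
  = 27.0213

Round up to the nearest whole number: n = 28

28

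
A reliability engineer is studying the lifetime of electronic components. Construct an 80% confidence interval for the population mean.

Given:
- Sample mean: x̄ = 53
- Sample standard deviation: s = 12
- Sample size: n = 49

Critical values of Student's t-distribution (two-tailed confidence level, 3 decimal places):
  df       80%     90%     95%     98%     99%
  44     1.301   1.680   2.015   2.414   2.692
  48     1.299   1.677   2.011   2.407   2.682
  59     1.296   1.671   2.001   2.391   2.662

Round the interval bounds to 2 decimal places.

The population standard deviation σ is unknown (only the sample standard deviation s is given), so use a t-interval with df = n - 1 = 49 - 1 = 48.

For 80% confidence with df = 48, t* = 1.299 (from t-table)

Standard error: SE = s/√n = 12/√49 = 1.714286

Margin of error: E = t* × SE = 1.299 × 1.714286 = 2.2269

T-interval: x̄ ± E = 53 ± 2.2269 = (50.7731, 55.2269)

Rounded to 2 decimal places:

(50.77, 55.23)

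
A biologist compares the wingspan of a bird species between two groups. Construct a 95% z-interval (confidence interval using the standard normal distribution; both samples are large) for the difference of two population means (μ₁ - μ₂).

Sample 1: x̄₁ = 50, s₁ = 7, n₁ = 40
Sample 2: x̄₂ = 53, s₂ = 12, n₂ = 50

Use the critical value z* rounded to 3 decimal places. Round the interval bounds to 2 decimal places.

Both samples are large (n₁ = 40 ≥ 30, n₂ = 50 ≥ 30), so a z-interval for the difference of means applies.

Point estimate: x̄₁ - x̄₂ = 50 - 53 = -3

Standard error: SE = √(s₁²/n₁ + s₂²/n₂)
= √(7²/40 + 12²/50)
= √(1.225000 + 2.880000)
= 2.026080

For 95% confidence, z* = 1.96 (from standard normal table)
Margin of error: E = z* × SE = 1.96 × 2.026080 = 3.9711

Z-interval: (x̄₁ - x̄₂) ± E = -3 ± 3.9711 = (-6.9711, 0.9711)

Rounded to 2 decimal places:

(-6.97, 0.97)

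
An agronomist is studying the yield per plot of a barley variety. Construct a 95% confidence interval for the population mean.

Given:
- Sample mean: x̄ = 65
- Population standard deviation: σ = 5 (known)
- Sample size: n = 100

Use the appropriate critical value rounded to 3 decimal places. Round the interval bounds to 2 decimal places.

The population standard deviation σ is known, so use a z-interval (standard normal critical value).

For 95% confidence, z* = 1.96 (from standard normal table)

Standard error: SE = σ/√n = 5/√100 = 0.500000

Margin of error: E = z* × SE = 1.96 × 0.500000 = 0.9800

Z-interval: x̄ ± E = 65 ± 0.9800 = (64.0200, 65.9800)

Rounded to 2 decimal places:

(64.02, 65.98)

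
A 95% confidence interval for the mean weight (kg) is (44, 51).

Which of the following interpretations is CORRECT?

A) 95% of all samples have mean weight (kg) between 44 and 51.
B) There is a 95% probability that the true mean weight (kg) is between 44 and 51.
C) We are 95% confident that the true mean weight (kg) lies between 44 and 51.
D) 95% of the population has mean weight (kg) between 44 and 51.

A confidence interval represents our confidence in the procedure, not a probability statement about the parameter.

Key concept: If we repeated this sampling process many times and computed a 95% CI each time, about 95% of those intervals would contain the true population parameter.

For this specific interval (44, 51):
- Midpoint (point estimate): 47.5
- Margin of error: 3.5

The correct interpretation is the one stating confidence that the true parameter lies in the interval — option C.

C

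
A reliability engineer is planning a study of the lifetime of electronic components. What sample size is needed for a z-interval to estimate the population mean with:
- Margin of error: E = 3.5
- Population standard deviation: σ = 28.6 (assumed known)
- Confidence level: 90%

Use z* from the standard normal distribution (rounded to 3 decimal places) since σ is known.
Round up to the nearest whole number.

Using z* since population σ is known (z-interval formula).

For 90% confidence, z* = 1.645 (from standard normal table)

Sample size formula for z-interval: n = (z*σ/E)²

n = (1.645 × 28.6 / 3.5)²
  = (13.442000)²
  = 180.6874

Round up to the nearest whole number: n = 181

181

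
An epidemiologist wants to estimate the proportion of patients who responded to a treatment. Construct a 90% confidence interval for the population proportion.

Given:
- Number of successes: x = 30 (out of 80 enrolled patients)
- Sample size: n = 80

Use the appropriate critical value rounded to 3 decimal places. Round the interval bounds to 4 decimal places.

Sample proportion: p̂ = 30/80 = 0.375000

Check conditions for normal approximation:
  np̂ = 30 ≥ 10 ✓
  n(1-p̂) = 50 ≥ 10 ✓

The sample is large enough, so use a z-interval (normal approximation) for the proportion.

For 90% confidence, z* = 1.645 (from standard normal table)

Standard error: SE = √(p̂(1-p̂)/n) = √(0.375000×0.625000/80) = 0.05412659

Margin of error: E = z* × SE = 1.645 × 0.05412659 = 0.089038

Z-interval: p̂ ± E = 0.375000 ± 0.089038 = (0.285962, 0.464038)

Rounded to 4 decimal places:

(0.2860, 0.4640)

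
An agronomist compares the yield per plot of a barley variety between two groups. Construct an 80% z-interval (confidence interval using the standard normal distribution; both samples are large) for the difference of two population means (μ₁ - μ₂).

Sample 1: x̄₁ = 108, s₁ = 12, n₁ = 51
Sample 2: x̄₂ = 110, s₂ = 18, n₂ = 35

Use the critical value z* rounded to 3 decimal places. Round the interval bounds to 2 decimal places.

Both samples are large (n₁ = 51 ≥ 30, n₂ = 35 ≥ 30), so a z-interval for the difference of means applies.

Point estimate: x̄₁ - x̄₂ = 108 - 110 = -2

Standard error: SE = √(s₁²/n₁ + s₂²/n₂)
= √(12²/51 + 18²/35)
= √(2.823529 + 9.257143)
= 3.475726

For 80% confidence, z* = 1.282 (from standard normal table)
Margin of error: E = z* × SE = 1.282 × 3.475726 = 4.4559

Z-interval: (x̄₁ - x̄₂) ± E = -2 ± 4.4559 = (-6.4559, 2.4559)

Rounded to 2 decimal places:

(-6.46, 2.46)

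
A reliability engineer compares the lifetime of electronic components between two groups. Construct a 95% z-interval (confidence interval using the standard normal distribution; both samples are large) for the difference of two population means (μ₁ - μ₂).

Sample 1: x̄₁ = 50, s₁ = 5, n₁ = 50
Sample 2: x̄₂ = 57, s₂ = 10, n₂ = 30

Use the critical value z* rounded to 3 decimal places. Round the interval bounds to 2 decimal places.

Both samples are large (n₁ = 50 ≥ 30, n₂ = 30 ≥ 30), so a z-interval for the difference of means applies.

Point estimate: x̄₁ - x̄₂ = 50 - 57 = -7

Standard error: SE = √(s₁²/n₁ + s₂²/n₂)
= √(5²/50 + 10²/30)
= √(0.500000 + 3.333333)
= 1.957890

For 95% confidence, z* = 1.96 (from standard normal table)
Margin of error: E = z* × SE = 1.96 × 1.957890 = 3.8375

Z-interval: (x̄₁ - x̄₂) ± E = -7 ± 3.8375 = (-10.8375, -3.1625)

Rounded to 2 decimal places:

(-10.84, -3.16)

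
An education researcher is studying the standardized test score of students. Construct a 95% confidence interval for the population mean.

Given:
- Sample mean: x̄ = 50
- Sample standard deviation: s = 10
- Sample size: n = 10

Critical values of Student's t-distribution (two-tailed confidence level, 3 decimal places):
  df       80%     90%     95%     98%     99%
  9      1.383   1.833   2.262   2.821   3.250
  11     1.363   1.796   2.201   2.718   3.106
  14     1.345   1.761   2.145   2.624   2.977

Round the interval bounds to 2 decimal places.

The population standard deviation σ is unknown (only the sample standard deviation s is given), so use a t-interval with df = n - 1 = 10 - 1 = 9.

For 95% confidence with df = 9, t* = 2.262 (from t-table)

Standard error: SE = s/√n = 10/√10 = 3.162278

Margin of error: E = t* × SE = 2.262 × 3.162278 = 7.1531

T-interval: x̄ ± E = 50 ± 7.1531 = (42.8469, 57.1531)

Rounded to 2 decimal places:

(42.85, 57.15)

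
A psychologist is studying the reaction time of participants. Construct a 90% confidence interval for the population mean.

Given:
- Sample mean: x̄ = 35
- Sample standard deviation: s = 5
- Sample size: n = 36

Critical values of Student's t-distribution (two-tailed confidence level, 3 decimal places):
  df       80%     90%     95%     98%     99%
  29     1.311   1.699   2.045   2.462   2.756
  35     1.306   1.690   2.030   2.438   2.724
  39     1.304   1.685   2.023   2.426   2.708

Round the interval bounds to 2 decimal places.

The population standard deviation σ is unknown (only the sample standard deviation s is given), so use a t-interval with df = n - 1 = 36 - 1 = 35.

For 90% confidence with df = 35, t* = 1.690 (from t-table)

Standard error: SE = s/√n = 5/√36 = 0.833333

Margin of error: E = t* × SE = 1.690 × 0.833333 = 1.4083

T-interval: x̄ ± E = 35 ± 1.4083 = (33.5917, 36.4083)

Rounded to 2 decimal places:

(33.59, 36.41)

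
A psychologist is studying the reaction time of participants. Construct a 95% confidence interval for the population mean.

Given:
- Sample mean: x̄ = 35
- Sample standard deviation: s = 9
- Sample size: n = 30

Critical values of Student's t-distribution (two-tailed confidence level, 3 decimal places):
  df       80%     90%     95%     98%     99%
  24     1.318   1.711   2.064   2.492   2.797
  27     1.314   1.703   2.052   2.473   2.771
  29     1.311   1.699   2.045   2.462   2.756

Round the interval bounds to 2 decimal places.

The population standard deviation σ is unknown (only the sample standard deviation s is given), so use a t-interval with df = n - 1 = 30 - 1 = 29.

For 95% confidence with df = 29, t* = 2.045 (from t-table)

Standard error: SE = s/√n = 9/√30 = 1.643168

Margin of error: E = t* × SE = 2.045 × 1.643168 = 3.3603

T-interval: x̄ ± E = 35 ± 3.3603 = (31.6397, 38.3603)

Rounded to 2 decimal places:

(31.64, 38.36)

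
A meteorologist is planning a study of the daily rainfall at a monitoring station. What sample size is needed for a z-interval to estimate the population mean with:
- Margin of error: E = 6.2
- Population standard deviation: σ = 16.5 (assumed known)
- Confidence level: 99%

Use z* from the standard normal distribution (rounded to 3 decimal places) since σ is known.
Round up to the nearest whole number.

Using z* since population σ is known (z-interval formula).

For 99% confidence, z* = 2.576 (from standard normal table)

Sample size formula for z-interval: n = (z*σ/E)²

n = (2.576 × 16.5 / 6.2)²
  = (6.855484)²
  = 46.9977

Round up to the nearest whole number: n = 47

47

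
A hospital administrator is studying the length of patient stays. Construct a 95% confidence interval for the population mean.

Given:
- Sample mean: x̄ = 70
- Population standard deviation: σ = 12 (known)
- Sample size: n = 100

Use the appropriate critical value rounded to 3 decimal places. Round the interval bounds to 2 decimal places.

The population standard deviation σ is known, so use a z-interval (standard normal critical value).

For 95% confidence, z* = 1.96 (from standard normal table)

Standard error: SE = σ/√n = 12/√100 = 1.200000

Margin of error: E = z* × SE = 1.96 × 1.200000 = 2.3520

Z-interval: x̄ ± E = 70 ± 2.3520 = (67.6480, 72.3520)

Rounded to 2 decimal places:

(67.65, 72.35)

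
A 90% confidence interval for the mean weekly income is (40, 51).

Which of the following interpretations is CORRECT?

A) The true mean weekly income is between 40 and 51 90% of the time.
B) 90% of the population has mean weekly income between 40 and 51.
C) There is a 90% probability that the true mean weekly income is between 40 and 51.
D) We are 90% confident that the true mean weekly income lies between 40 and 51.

A confidence interval represents our confidence in the procedure, not a probability statement about the parameter.

Key concept: If we repeated this sampling process many times and computed a 90% CI each time, about 90% of those intervals would contain the true population parameter.

For this specific interval (40, 51):
- Midpoint (point estimate): 45.5
- Margin of error: 5.5

The correct interpretation is the one stating confidence that the true parameter lies in the interval — option D.

D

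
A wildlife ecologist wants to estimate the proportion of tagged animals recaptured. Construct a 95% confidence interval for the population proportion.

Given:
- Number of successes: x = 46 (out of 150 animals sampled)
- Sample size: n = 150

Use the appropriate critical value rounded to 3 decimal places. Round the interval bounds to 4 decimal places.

Sample proportion: p̂ = 46/150 = 0.306667

Check conditions for normal approximation:
  np̂ = 46 ≥ 10 ✓
  n(1-p̂) = 104 ≥ 10 ✓

The sample is large enough, so use a z-interval (normal approximation) for the proportion.

For 95% confidence, z* = 1.96 (from standard normal table)

Standard error: SE = √(p̂(1-p̂)/n) = √(0.306667×0.693333/150) = 0.03764946

Margin of error: E = z* × SE = 1.96 × 0.03764946 = 0.073793

Z-interval: p̂ ± E = 0.306667 ± 0.073793 = (0.232874, 0.380460)

Rounded to 4 decimal places:

(0.2329, 0.3805)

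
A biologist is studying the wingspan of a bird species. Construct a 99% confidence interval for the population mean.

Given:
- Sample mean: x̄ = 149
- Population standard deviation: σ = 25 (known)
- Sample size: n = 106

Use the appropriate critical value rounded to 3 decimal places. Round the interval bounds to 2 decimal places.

The population standard deviation σ is known, so use a z-interval (standard normal critical value).

For 99% confidence, z* = 2.576 (from standard normal table)

Standard error: SE = σ/√n = 25/√106 = 2.428215

Margin of error: E = z* × SE = 2.576 × 2.428215 = 6.2551

Z-interval: x̄ ± E = 149 ± 6.2551 = (142.7449, 155.2551)

Rounded to 2 decimal places:

(142.74, 155.26)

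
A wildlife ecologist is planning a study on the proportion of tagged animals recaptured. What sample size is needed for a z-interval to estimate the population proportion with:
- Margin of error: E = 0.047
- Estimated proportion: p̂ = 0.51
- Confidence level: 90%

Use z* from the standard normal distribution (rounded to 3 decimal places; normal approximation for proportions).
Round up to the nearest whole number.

Using z* for proportion z-interval (normal approximation).

For 90% confidence, z* = 1.645 (from standard normal table)

Sample size formula for proportion z-interval: n = z*²p̂(1-p̂)/E²

n = 1.645² × 0.51 × 0.49 / 0.047²
  = 2.706025 × 0.2499 / 0.002209
  = 306.1275

Round up to the nearest whole number: n = 307

307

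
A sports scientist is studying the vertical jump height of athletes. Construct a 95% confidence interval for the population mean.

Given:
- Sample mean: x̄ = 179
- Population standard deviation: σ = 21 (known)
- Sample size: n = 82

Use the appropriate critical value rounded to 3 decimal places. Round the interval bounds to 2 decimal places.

The population standard deviation σ is known, so use a z-interval (standard normal critical value).

For 95% confidence, z* = 1.96 (from standard normal table)

Standard error: SE = σ/√n = 21/√82 = 2.319062

Margin of error: E = z* × SE = 1.96 × 2.319062 = 4.5454

Z-interval: x̄ ± E = 179 ± 4.5454 = (174.4546, 183.5454)

Rounded to 2 decimal places:

(174.45, 183.55)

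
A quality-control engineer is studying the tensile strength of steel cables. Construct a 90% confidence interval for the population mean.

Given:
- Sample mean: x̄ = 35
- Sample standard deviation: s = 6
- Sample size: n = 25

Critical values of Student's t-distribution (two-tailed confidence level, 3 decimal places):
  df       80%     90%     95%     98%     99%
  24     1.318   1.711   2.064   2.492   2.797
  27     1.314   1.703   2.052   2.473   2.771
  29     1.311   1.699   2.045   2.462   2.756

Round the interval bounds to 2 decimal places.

The population standard deviation σ is unknown (only the sample standard deviation s is given), so use a t-interval with df = n - 1 = 25 - 1 = 24.

For 90% confidence with df = 24, t* = 1.711 (from t-table)

Standard error: SE = s/√n = 6/√25 = 1.200000

Margin of error: E = t* × SE = 1.711 × 1.200000 = 2.0532

T-interval: x̄ ± E = 35 ± 2.0532 = (32.9468, 37.0532)

Rounded to 2 decimal places:

(32.95, 37.05)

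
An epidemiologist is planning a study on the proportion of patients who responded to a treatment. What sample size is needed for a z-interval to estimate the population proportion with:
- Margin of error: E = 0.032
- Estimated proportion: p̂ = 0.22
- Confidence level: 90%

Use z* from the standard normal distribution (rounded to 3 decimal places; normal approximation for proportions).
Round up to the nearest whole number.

Using z* for proportion z-interval (normal approximation).

For 90% confidence, z* = 1.645 (from standard normal table)

Sample size formula for proportion z-interval: n = z*²p̂(1-p̂)/E²

n = 1.645² × 0.22 × 0.78 / 0.032²
  = 2.706025 × 0.1716 / 0.001024
  = 453.4706

Round up to the nearest whole number: n = 454

454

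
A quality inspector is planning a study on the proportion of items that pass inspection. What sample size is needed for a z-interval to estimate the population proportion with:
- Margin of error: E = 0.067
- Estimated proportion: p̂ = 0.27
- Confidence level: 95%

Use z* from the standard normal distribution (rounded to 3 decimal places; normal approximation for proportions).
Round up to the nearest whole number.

Using z* for proportion z-interval (normal approximation).

For 95% confidence, z* = 1.96 (from standard normal table)

Sample size formula for proportion z-interval: n = z*²p̂(1-p̂)/E²

n = 1.96² × 0.27 × 0.73 / 0.067²
  = 3.8416 × 0.1971 / 0.004489
  = 168.6744

Round up to the nearest whole number: n = 169

169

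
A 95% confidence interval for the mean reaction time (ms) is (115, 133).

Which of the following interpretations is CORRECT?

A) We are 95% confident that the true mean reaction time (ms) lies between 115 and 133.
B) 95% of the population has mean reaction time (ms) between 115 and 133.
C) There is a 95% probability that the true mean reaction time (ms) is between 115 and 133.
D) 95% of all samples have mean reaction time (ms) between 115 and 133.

A confidence interval represents our confidence in the procedure, not a probability statement about the parameter.

Key concept: If we repeated this sampling process many times and computed a 95% CI each time, about 95% of those intervals would contain the true population parameter.

For this specific interval (115, 133):
- Midpoint (point estimate): 124
- Margin of error: 9

The correct interpretation is the one stating confidence that the true parameter lies in the interval — option A.

A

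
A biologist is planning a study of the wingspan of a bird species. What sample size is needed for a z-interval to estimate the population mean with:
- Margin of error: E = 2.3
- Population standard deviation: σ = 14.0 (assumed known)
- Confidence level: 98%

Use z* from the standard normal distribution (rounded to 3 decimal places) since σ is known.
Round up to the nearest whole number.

Using z* since population σ is known (z-interval formula).

For 98% confidence, z* = 2.326 (from standard normal table)

Sample size formula for z-interval: n = (z*σ/E)²

n = (2.326 × 14.0 / 2.3)²
  = (14.158261)²
  = 200.4564

Round up to the nearest whole number: n = 201

201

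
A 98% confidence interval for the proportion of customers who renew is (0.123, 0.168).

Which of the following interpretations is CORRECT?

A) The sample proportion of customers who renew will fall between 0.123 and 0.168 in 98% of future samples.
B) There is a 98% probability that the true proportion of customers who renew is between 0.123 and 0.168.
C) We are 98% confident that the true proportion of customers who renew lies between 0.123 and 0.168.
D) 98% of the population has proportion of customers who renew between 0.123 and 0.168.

A confidence interval represents our confidence in the procedure, not a probability statement about the parameter.

Key concept: If we repeated this sampling process many times and computed a 98% CI each time, about 98% of those intervals would contain the true population parameter.

For this specific interval (0.123, 0.168):
- Midpoint (point estimate): 0.1455
- Margin of error: 0.0225

The correct interpretation is the one stating confidence that the true parameter lies in the interval — option C.

C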